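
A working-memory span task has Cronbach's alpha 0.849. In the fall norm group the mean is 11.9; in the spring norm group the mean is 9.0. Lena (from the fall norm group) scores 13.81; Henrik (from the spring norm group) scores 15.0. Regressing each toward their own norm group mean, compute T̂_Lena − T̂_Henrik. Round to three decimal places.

T̂_Lena = 0.849(13.81) + 0.151(11.9) = 13.52159
T̂_Henrik = 0.849(15.0) + 0.151(9.0) = 14.09400
Difference = 13.52159 − 14.09400 = -0.57241

-0.572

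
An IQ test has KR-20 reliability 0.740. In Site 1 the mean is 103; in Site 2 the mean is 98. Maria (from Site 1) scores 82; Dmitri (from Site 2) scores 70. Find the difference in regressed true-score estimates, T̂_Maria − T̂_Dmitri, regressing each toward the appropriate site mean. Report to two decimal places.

10.18

T̂_Maria = 0.740(82) + 0.260(103) = 87.4600
T̂_Dmitri = 0.740(70) + 0.260(98) = 77.2800
Difference = 87.4600 − 77.2800 = 10.1800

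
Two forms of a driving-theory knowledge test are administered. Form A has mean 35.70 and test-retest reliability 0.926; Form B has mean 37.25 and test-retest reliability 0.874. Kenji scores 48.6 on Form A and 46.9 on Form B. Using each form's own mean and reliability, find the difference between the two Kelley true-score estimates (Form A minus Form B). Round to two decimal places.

1.96

T̂_A = 0.926(48.6) + 0.074(35.70) = 47.6454
T̂_B = 0.874(46.9) + 0.126(37.25) = 45.6841
T̂_A − T̂_B = 1.9613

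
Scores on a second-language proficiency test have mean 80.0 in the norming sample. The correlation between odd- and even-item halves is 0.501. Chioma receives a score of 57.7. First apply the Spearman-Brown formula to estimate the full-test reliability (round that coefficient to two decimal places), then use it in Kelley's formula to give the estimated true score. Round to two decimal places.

Spearman-Brown: ρ = 2r/(1 + r) = 2(0.501)/(1 + 0.501) = 1.0020/1.501 = 0.6676 → 0.67
T̂ = ρX + (1 − ρ)μ
  = 0.67 × 57.7 + 0.33 × 80.0
  = 38.659 + 26.400
  = 65.059
  ≈ 65.06

65.06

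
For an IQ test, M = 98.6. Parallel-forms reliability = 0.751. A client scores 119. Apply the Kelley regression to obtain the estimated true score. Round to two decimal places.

113.92

T̂ = 0.751(119) + 0.249(98.6) = 89.369 + 24.5514 = 113.920 → 113.92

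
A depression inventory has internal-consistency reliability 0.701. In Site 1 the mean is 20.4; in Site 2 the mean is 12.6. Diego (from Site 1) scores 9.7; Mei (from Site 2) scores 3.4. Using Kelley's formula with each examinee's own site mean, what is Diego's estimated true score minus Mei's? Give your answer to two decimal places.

T̂_Diego = 0.701(9.7) + 0.299(20.4) = 12.8993
T̂_Mei = 0.701(3.4) + 0.299(12.6) = 6.1508
Difference = 12.8993 − 6.1508 = 6.7485

6.75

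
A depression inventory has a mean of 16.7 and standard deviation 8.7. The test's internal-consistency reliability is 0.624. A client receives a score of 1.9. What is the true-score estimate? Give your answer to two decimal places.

Regress the observed score toward the mean by the unreliability: T̂ = 0.624·1.9 + 0.376·16.7 = 1.1856 + 6.2792 = 7.465.

7.46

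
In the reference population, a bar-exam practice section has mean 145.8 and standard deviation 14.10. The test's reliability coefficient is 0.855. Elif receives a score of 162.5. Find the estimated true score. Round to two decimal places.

Regress the observed score toward the mean by the unreliability: T̂ = 0.855·162.5 + 0.145·145.8 = 138.9375 + 21.1410 = 160.078.

160.08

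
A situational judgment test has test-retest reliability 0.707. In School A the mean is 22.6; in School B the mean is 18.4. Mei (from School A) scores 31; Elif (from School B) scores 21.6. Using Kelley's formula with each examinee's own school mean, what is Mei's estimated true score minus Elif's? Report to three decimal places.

T̂_Mei = 0.707(31) + 0.293(22.6) = 28.53880
T̂_Elif = 0.707(21.6) + 0.293(18.4) = 20.66240
Difference = 28.53880 − 20.66240 = 7.87640

7.876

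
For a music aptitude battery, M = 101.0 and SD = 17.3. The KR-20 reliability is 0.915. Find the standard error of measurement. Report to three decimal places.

5.044

SEM = SD · √(1 − ρ) = 17.3 × √0.085 = 17.3 × 0.2915 = 5.0438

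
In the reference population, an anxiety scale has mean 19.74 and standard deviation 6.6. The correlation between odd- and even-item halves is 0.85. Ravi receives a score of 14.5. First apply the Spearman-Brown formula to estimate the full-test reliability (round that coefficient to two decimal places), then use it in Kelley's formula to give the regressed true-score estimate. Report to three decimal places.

Spearman-Brown: ρ = 2r/(1 + r) = 2(0.85)/(1 + 0.85) = 1.700/1.85 = 0.9189 → 0.92
Weight the observed score by reliability and the mean by (1 − reliability): T̂ = 0.92·14.5 + 0.08·19.74 = 13.340 + 1.5792 = 14.9192.

14.919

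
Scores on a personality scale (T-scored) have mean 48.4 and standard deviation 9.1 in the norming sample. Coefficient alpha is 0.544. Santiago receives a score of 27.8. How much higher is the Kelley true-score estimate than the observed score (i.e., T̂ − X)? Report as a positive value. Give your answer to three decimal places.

T̂ = ρX + (1 − ρ)μ
  = 0.544 × 27.8 + 0.456 × 48.4
  = 15.1232 + 22.0704
  = 37.19360
  ≈ 37.1936
T̂ − X = 37.1936 − 27.8 = 9.3936 → 9.394

9.394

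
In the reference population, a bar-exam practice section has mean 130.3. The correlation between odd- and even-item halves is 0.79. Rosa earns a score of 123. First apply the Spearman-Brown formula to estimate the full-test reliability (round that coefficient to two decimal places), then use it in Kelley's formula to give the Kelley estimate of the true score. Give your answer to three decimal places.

123.876

Spearman-Brown: ρ = 2r/(1 + r) = 2(0.79)/(1 + 0.79) = 1.580/1.79 = 0.8827 → 0.88
T̂ = ρX + (1 − ρ)μ
  = 0.88 × 123 + 0.12 × 130.3
  = 108.24 + 15.636
  = 123.8760
  ≈ 123.876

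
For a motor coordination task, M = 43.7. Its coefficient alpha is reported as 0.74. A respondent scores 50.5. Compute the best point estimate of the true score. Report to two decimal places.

Regress the observed score toward the mean by the unreliability: T̂ = 0.74·50.5 + 0.26·43.7 = 37.370 + 11.362 = 48.732.

48.73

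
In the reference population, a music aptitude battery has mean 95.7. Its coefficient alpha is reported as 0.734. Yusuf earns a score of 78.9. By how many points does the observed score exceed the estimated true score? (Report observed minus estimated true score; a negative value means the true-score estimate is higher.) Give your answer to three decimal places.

-4.469

Regress the observed score toward the mean by the unreliability: T̂ = 0.734·78.9 + 0.266·95.7 = 57.9126 + 25.4562 = 83.36880.
X − T̂ = 78.9 − 83.3688 = -4.4688 → -4.469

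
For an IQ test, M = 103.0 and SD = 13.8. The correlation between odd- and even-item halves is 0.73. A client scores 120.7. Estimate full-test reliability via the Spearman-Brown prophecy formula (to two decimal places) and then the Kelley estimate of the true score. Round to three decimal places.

Spearman-Brown: ρ = 2r/(1 + r) = 2(0.73)/(1 + 0.73) = 1.460/1.73 = 0.8439 → 0.84
Regress the observed score toward the mean by the unreliability: T̂ = 0.84·120.7 + 0.16·103.0 = 101.388 + 16.480 = 117.8680.

117.868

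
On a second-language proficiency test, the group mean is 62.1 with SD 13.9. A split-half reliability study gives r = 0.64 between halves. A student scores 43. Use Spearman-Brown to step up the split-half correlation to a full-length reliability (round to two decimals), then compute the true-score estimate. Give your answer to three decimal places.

47.202

Spearman-Brown: ρ = 2r/(1 + r) = 2(0.64)/(1 + 0.64) = 1.280/1.64 = 0.7805 → 0.78
Regress the observed score toward the mean by the unreliability: T̂ = 0.78·43 + 0.22·62.1 = 33.54 + 13.662 = 47.2020.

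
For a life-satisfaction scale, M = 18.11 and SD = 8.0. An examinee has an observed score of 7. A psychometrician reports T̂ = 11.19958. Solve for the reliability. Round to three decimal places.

0.622

T̂ = ρX + (1 − ρ)μ  ⇒  T̂ − μ = ρ(X − μ)
ρ = (T̂ − μ)/(X − μ) = (11.19958 − 18.11) / (7 − 18.11) = -6.91042 / -11.11 = 0.62200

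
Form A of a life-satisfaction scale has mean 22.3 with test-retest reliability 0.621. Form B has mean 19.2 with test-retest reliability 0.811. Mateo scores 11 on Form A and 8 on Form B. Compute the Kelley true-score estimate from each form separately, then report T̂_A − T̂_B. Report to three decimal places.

5.166

T̂_A = 0.621(11) + 0.379(22.3) = 15.28270
T̂_B = 0.811(8) + 0.189(19.2) = 10.11680
T̂_A − T̂_B = 5.16590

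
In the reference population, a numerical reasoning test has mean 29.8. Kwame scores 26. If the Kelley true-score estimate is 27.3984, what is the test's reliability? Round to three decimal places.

T̂ = ρX + (1 − ρ)μ  ⇒  T̂ − μ = ρ(X − μ)
ρ = (T̂ − μ)/(X − μ) = (27.3984 − 29.8) / (26 − 29.8) = -2.4016 / -3.8 = 0.63200

0.632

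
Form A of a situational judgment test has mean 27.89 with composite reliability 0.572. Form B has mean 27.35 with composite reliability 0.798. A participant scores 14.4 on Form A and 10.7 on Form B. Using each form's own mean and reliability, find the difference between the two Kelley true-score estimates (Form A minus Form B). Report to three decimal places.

6.110

T̂_A = 0.572(14.4) + 0.428(27.89) = 20.17372
T̂_B = 0.798(10.7) + 0.202(27.35) = 14.06330
T̂_A − T̂_B = 6.11042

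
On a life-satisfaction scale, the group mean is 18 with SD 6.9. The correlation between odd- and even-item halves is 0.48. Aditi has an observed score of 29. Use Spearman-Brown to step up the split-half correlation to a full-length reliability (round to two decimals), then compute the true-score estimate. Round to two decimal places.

Spearman-Brown: ρ = 2r/(1 + r) = 2(0.48)/(1 + 0.48) = 0.960/1.48 = 0.6486 → 0.65
T̂ = 0.65(29) + 0.35(18) = 18.85 + 6.30 = 25.150 → 25.15

25.15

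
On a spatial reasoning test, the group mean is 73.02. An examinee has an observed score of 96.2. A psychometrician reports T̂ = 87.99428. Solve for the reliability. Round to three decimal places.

0.646

T̂ = ρX + (1 − ρ)μ  ⇒  T̂ − μ = ρ(X − μ)
ρ = (T̂ − μ)/(X − μ) = (87.99428 − 73.02) / (96.2 − 73.02) = 14.97428 / 23.18 = 0.64600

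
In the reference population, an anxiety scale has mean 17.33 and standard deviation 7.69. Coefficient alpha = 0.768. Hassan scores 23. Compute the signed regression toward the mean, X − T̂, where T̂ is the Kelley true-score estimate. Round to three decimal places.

Regress the observed score toward the mean by the unreliability: T̂ = 0.768·23 + 0.232·17.33 = 17.664 + 4.02056 = 21.68456.
X − T̂ = 23 − 21.6846 = 1.3154 → 1.315

1.315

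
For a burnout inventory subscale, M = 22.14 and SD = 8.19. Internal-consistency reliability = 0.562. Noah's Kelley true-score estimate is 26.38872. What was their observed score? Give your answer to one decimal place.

T̂ = ρX + (1 − ρ)μ  ⇒  X = (T̂ − (1 − ρ)μ) / ρ
X = (26.38872 − 0.438 × 22.14) / 0.562 = (26.38872 − 9.69732) / 0.562 = 16.69140 / 0.562 = 29.700

29.7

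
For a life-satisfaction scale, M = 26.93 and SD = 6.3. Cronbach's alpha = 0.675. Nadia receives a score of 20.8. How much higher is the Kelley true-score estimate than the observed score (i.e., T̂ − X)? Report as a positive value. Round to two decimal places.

T̂ = 0.675(20.8) + 0.325(26.93) = 14.0400 + 8.75225 = 22.7923 → 22.792
T̂ − X = 22.792 − 20.8 = 1.992 → 1.99

1.99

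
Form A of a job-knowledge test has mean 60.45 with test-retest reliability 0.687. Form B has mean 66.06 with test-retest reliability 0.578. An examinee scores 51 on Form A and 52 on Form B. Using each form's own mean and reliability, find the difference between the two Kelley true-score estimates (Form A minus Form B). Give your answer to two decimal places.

T̂_A = 0.687(51) + 0.313(60.45) = 53.9579
T̂_B = 0.578(52) + 0.422(66.06) = 57.9333
T̂_A − T̂_B = -3.9755

-3.98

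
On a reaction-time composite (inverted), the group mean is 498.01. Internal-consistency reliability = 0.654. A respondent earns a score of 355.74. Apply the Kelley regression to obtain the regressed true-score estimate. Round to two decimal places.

404.97

T̂ = ρX + (1 − ρ)μ
  = 0.654 × 355.74 + 0.346 × 498.01
  = 232.65396 + 172.31146
  = 404.965
  ≈ 404.97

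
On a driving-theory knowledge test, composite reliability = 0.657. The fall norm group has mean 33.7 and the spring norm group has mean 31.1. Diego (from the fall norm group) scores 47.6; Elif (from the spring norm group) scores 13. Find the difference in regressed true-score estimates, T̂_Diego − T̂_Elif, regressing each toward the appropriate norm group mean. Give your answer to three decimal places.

23.624

T̂_Diego = 0.657(47.6) + 0.343(33.7) = 42.83230
T̂_Elif = 0.657(13) + 0.343(31.1) = 19.20830
Difference = 42.83230 − 19.20830 = 23.62400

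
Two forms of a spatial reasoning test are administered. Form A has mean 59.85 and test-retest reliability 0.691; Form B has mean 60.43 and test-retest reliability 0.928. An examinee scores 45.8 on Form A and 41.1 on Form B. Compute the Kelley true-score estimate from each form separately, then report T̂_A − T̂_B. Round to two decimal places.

T̂_A = 0.691(45.8) + 0.309(59.85) = 50.1414
T̂_B = 0.928(41.1) + 0.072(60.43) = 42.4918
T̂_A − T̂_B = 7.6497

7.65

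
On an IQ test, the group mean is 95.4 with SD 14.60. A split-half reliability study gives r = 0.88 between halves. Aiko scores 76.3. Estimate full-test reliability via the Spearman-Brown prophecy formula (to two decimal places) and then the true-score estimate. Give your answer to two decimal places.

77.45

Spearman-Brown: ρ = 2r/(1 + r) = 2(0.88)/(1 + 0.88) = 1.760/1.88 = 0.9362 → 0.94
T̂ = ρX + (1 − ρ)μ
  = 0.94 × 76.3 + 0.06 × 95.4
  = 71.722 + 5.724
  = 77.446
  ≈ 77.45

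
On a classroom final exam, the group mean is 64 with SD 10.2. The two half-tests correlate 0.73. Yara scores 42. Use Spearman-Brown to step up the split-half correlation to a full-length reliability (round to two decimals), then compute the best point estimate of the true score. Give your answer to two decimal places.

Spearman-Brown: ρ = 2r/(1 + r) = 2(0.73)/(1 + 0.73) = 1.460/1.73 = 0.8439 → 0.84
Regress the observed score toward the mean by the unreliability: T̂ = 0.84·42 + 0.16·64 = 35.28 + 10.24 = 45.520.

45.52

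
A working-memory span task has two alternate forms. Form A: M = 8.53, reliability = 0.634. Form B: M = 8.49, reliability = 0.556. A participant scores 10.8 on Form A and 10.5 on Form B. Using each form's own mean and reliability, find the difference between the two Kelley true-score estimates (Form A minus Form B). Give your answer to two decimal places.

0.36

T̂_A = 0.634(10.8) + 0.366(8.53) = 9.9692
T̂_B = 0.556(10.5) + 0.444(8.49) = 9.6076
T̂_A − T̂_B = 0.3616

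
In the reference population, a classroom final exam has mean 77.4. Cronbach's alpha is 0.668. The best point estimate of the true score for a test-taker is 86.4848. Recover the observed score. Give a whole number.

T̂ = ρX + (1 − ρ)μ  ⇒  X = (T̂ − (1 − ρ)μ) / ρ
X = (86.4848 − 0.332 × 77.4) / 0.668 = (86.4848 − 25.6968) / 0.668 = 60.7880 / 0.668 = 91.00

91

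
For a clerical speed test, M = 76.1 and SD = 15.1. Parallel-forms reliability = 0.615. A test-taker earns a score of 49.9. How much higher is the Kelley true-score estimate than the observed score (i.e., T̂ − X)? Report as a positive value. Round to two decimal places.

10.09

Regress the observed score toward the mean by the unreliability: T̂ = 0.615·49.9 + 0.385·76.1 = 30.6885 + 29.2985 = 59.9870.
T̂ − X = 59.987 − 49.9 = 10.087 → 10.09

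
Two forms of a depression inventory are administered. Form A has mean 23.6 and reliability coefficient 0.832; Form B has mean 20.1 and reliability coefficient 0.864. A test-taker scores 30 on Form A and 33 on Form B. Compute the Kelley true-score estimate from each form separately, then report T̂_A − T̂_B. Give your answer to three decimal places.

-2.321

T̂_A = 0.832(30) + 0.168(23.6) = 28.92480
T̂_B = 0.864(33) + 0.136(20.1) = 31.24560
T̂_A − T̂_B = -2.32080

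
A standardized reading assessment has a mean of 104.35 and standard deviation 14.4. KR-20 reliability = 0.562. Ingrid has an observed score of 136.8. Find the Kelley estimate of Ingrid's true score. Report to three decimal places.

T̂ = 0.562(136.8) + 0.438(104.35) = 76.8816 + 45.70530 = 122.5869 → 122.587

122.587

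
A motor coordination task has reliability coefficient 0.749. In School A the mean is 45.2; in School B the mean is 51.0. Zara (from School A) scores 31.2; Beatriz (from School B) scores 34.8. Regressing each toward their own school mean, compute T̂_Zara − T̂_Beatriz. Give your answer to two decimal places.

T̂_Zara = 0.749(31.2) + 0.251(45.2) = 34.7140
T̂_Beatriz = 0.749(34.8) + 0.251(51.0) = 38.8662
Difference = 34.7140 − 38.8662 = -4.1522

-4.15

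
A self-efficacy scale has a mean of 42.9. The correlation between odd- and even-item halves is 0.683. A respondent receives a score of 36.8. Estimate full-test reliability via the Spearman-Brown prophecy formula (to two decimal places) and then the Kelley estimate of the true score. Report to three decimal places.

Spearman-Brown: ρ = 2r/(1 + r) = 2(0.683)/(1 + 0.683) = 1.3660/1.683 = 0.8116 → 0.81
T̂ = ρX + (1 − ρ)μ
  = 0.81 × 36.8 + 0.19 × 42.9
  = 29.808 + 8.151
  = 37.9590
  ≈ 37.959

37.959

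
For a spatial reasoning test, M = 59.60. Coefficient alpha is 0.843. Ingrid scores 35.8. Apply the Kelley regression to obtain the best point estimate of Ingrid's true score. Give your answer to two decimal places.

39.54

T̂ = ρX + (1 − ρ)μ
  = 0.843 × 35.8 + 0.157 × 59.60
  = 30.1794 + 9.35720
  = 39.537
  ≈ 39.54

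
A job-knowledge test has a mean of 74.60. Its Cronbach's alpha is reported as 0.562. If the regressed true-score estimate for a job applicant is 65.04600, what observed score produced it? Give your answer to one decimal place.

T̂ = ρX + (1 − ρ)μ  ⇒  X = (T̂ − (1 − ρ)μ) / ρ
X = (65.04600 − 0.438 × 74.60) / 0.562 = (65.04600 − 32.67480) / 0.562 = 32.37120 / 0.562 = 57.600

57.6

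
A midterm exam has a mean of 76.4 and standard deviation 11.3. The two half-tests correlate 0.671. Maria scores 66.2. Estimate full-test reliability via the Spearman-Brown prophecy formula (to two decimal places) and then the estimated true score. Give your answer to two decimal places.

68.24

Spearman-Brown: ρ = 2r/(1 + r) = 2(0.671)/(1 + 0.671) = 1.3420/1.671 = 0.8031 → 0.80
T̂ = ρX + (1 − ρ)μ
  = 0.80 × 66.2 + 0.20 × 76.4
  = 52.960 + 15.280
  = 68.240
  ≈ 68.24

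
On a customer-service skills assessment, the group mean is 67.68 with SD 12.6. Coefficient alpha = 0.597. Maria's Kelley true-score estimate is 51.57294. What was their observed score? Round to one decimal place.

T̂ = ρX + (1 − ρ)μ  ⇒  X = (T̂ − (1 − ρ)μ) / ρ
X = (51.57294 − 0.403 × 67.68) / 0.597 = (51.57294 − 27.27504) / 0.597 = 24.29790 / 0.597 = 40.700

40.7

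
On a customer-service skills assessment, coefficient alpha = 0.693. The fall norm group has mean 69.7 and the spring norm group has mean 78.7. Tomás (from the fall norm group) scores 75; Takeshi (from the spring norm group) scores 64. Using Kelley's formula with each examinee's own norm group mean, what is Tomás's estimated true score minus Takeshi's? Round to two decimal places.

4.86

T̂_Tomás = 0.693(75) + 0.307(69.7) = 73.3729
T̂_Takeshi = 0.693(64) + 0.307(78.7) = 68.5129
Difference = 73.3729 − 68.5129 = 4.8600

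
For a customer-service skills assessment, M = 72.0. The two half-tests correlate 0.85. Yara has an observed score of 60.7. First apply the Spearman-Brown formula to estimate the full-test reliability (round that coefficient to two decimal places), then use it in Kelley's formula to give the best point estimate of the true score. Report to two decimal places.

Spearman-Brown: ρ = 2r/(1 + r) = 2(0.85)/(1 + 0.85) = 1.700/1.85 = 0.9189 → 0.92
T̂ = 0.92(60.7) + 0.08(72.0) = 55.844 + 5.760 = 61.604 → 61.60

61.60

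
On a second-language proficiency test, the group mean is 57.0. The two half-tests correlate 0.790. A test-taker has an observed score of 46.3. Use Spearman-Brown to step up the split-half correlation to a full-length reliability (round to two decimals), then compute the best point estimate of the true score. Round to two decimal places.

Spearman-Brown: ρ = 2r/(1 + r) = 2(0.790)/(1 + 0.790) = 1.5800/1.790 = 0.8827 → 0.88
T̂ = ρX + (1 − ρ)μ
  = 0.88 × 46.3 + 0.12 × 57.0
  = 40.744 + 6.840
  = 47.584
  ≈ 47.58

47.58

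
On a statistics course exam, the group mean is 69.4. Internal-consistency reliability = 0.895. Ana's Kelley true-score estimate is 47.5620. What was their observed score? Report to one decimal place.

T̂ = ρX + (1 − ρ)μ  ⇒  X = (T̂ − (1 − ρ)μ) / ρ
X = (47.5620 − 0.105 × 69.4) / 0.895 = (47.5620 − 7.2870) / 0.895 = 40.2750 / 0.895 = 45.000

45.0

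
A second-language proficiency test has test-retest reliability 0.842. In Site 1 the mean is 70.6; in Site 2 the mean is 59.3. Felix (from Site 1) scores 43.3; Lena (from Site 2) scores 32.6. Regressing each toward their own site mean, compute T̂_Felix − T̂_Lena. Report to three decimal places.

10.795

T̂_Felix = 0.842(43.3) + 0.158(70.6) = 47.61340
T̂_Lena = 0.842(32.6) + 0.158(59.3) = 36.81860
Difference = 47.61340 − 36.81860 = 10.79480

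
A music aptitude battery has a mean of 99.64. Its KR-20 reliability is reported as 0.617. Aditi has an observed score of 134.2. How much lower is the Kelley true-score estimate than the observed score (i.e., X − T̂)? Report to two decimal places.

T̂ = ρX + (1 − ρ)μ
  = 0.617 × 134.2 + 0.383 × 99.64
  = 82.8014 + 38.16212
  = 120.9635
  ≈ 120.964
X − T̂ = 134.2 − 120.964 = 13.236 → 13.24

13.24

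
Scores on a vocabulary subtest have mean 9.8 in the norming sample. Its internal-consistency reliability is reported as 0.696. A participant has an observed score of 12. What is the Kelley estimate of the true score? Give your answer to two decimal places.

11.33

Kelley's formula gives T̂ = 0.696·12 + 0.304·9.8 = 8.352 + 2.9792 = 11.331.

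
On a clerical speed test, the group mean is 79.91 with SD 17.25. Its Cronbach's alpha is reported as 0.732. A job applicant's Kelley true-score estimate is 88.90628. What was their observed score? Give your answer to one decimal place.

T̂ = ρX + (1 − ρ)μ  ⇒  X = (T̂ − (1 − ρ)μ) / ρ
X = (88.90628 − 0.268 × 79.91) / 0.732 = (88.90628 − 21.41588) / 0.732 = 67.49040 / 0.732 = 92.200

92.2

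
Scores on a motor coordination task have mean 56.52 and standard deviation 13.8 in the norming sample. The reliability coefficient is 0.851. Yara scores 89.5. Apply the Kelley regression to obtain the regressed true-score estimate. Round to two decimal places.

84.59

T̂ = ρX + (1 − ρ)μ
  = 0.851 × 89.5 + 0.149 × 56.52
  = 76.1645 + 8.42148
  = 84.586
  ≈ 84.59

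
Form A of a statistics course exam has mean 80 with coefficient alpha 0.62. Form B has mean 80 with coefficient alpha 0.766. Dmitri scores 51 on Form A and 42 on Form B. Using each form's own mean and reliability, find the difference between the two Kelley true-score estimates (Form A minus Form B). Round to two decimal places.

11.13

T̂_A = 0.62(51) + 0.38(80) = 62.0200
T̂_B = 0.766(42) + 0.234(80) = 50.8920
T̂_A − T̂_B = 11.1280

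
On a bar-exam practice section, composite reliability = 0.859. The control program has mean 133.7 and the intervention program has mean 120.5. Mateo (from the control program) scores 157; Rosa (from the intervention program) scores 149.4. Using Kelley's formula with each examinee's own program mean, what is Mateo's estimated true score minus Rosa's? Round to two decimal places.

8.39

T̂_Mateo = 0.859(157) + 0.141(133.7) = 153.7147
T̂_Rosa = 0.859(149.4) + 0.141(120.5) = 145.3251
Difference = 153.7147 − 145.3251 = 8.3896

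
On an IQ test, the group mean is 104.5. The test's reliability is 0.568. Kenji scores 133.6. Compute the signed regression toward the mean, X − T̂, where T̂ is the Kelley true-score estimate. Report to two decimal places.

12.57

Kelley's formula gives T̂ = 0.568·133.6 + 0.432·104.5 = 75.8848 + 45.1440 = 121.0288.
X − T̂ = 133.6 − 121.029 = 12.571 → 12.57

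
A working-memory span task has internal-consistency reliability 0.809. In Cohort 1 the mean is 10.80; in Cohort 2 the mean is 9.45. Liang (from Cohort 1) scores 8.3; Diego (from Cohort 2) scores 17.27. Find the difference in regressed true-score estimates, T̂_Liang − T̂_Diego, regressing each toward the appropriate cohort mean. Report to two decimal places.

-7.00

T̂_Liang = 0.809(8.3) + 0.191(10.80) = 8.7775
T̂_Diego = 0.809(17.27) + 0.191(9.45) = 15.7764
Difference = 8.7775 − 15.7764 = -6.9989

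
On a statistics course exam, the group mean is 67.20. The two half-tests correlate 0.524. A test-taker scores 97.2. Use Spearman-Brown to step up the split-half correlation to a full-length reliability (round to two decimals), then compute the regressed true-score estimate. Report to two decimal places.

Spearman-Brown: ρ = 2r/(1 + r) = 2(0.524)/(1 + 0.524) = 1.0480/1.524 = 0.6877 → 0.69
Regress the observed score toward the mean by the unreliability: T̂ = 0.69·97.2 + 0.31·67.20 = 67.068 + 20.8320 = 87.900.

87.90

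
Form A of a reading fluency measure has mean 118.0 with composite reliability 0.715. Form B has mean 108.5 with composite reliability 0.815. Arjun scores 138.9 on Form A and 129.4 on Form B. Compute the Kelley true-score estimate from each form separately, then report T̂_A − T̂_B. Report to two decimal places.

T̂_A = 0.715(138.9) + 0.285(118.0) = 132.9435
T̂_B = 0.815(129.4) + 0.185(108.5) = 125.5335
T̂_A − T̂_B = 7.4100

7.41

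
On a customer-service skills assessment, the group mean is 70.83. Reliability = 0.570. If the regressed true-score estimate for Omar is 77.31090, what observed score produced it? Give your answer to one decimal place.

82.2

T̂ = ρX + (1 − ρ)μ  ⇒  X = (T̂ − (1 − ρ)μ) / ρ
X = (77.31090 − 0.430 × 70.83) / 0.570 = (77.31090 − 30.45690) / 0.570 = 46.85400 / 0.570 = 82.200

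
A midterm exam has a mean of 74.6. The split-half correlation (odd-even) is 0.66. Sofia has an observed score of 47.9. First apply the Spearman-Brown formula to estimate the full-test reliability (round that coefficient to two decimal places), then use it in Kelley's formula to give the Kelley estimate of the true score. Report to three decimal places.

Spearman-Brown: ρ = 2r/(1 + r) = 2(0.66)/(1 + 0.66) = 1.320/1.66 = 0.7952 → 0.80
Kelley's formula gives T̂ = 0.80·47.9 + 0.20·74.6 = 38.320 + 14.920 = 53.2400.

53.240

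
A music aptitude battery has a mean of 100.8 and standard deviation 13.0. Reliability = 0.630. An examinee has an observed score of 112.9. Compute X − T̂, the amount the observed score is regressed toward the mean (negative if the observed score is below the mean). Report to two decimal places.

T̂ = ρX + (1 − ρ)μ
  = 0.630 × 112.9 + 0.370 × 100.8
  = 71.1270 + 37.2960
  = 108.4230
  ≈ 108.423
X − T̂ = 112.9 − 108.423 = 4.477 → 4.48

4.48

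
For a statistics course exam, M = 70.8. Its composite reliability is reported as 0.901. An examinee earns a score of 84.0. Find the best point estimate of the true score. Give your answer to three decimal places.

T̂ = ρX + (1 − ρ)μ
  = 0.901 × 84.0 + 0.099 × 70.8
  = 75.6840 + 7.0092
  = 82.6932
  ≈ 82.693

82.693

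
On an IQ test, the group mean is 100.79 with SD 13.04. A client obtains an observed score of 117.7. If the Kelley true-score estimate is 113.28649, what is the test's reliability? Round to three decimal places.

T̂ = ρX + (1 − ρ)μ  ⇒  T̂ − μ = ρ(X − μ)
ρ = (T̂ − μ)/(X − μ) = (113.28649 − 100.79) / (117.7 − 100.79) = 12.49649 / 16.91 = 0.73900

0.739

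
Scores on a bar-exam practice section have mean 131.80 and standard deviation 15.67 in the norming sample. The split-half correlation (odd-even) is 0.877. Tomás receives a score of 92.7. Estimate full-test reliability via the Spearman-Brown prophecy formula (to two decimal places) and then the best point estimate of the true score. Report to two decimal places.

95.44

Spearman-Brown: ρ = 2r/(1 + r) = 2(0.877)/(1 + 0.877) = 1.7540/1.877 = 0.9345 → 0.93
Kelley's formula gives T̂ = 0.93·92.7 + 0.07·131.80 = 86.211 + 9.2260 = 95.437.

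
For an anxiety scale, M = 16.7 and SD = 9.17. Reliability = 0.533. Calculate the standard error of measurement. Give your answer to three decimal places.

6.267

SEM = SD · √(1 − ρ) = 9.17 × √0.467 = 9.17 × 0.6834 = 6.2665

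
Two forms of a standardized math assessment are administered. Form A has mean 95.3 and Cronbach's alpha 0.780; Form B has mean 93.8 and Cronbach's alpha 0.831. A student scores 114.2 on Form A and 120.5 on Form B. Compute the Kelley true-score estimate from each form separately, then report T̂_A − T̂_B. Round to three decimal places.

-5.946

T̂_A = 0.780(114.2) + 0.220(95.3) = 110.04200
T̂_B = 0.831(120.5) + 0.169(93.8) = 115.98770
T̂_A − T̂_B = -5.94570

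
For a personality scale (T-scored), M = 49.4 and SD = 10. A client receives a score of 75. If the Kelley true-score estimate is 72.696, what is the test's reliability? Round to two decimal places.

T̂ = ρX + (1 − ρ)μ  ⇒  T̂ − μ = ρ(X − μ)
ρ = (T̂ − μ)/(X − μ) = (72.696 − 49.4) / (75 − 49.4) = 23.296 / 25.6 = 0.9100

0.91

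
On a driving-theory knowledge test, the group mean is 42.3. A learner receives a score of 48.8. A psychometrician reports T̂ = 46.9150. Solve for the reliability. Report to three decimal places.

0.710

T̂ = ρX + (1 − ρ)μ  ⇒  T̂ − μ = ρ(X − μ)
ρ = (T̂ − μ)/(X − μ) = (46.9150 − 42.3) / (48.8 − 42.3) = 4.6150 / 6.5 = 0.71000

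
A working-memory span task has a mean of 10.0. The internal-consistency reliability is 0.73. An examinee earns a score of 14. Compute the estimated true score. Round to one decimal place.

12.9

T̂ = 0.73(14) + 0.27(10.0) = 10.22 + 2.700 = 12.92 → 12.9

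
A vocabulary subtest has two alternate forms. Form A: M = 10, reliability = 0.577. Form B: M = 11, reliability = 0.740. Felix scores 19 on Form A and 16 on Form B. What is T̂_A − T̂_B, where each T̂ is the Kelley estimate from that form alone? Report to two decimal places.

T̂_A = 0.577(19) + 0.423(10) = 15.1930
T̂_B = 0.740(16) + 0.260(11) = 14.7000
T̂_A − T̂_B = 0.4930

0.49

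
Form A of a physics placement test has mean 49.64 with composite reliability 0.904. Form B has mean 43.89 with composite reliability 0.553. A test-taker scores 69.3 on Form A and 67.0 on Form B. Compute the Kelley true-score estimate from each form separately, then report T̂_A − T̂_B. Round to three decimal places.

T̂_A = 0.904(69.3) + 0.096(49.64) = 67.41264
T̂_B = 0.553(67.0) + 0.447(43.89) = 56.66983
T̂_A − T̂_B = 10.74281

10.743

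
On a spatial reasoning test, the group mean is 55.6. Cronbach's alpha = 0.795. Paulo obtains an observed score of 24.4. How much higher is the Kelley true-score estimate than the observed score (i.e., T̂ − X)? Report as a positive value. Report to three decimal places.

6.396

Regress the observed score toward the mean by the unreliability: T̂ = 0.795·24.4 + 0.205·55.6 = 19.3980 + 11.3980 = 30.79600.
T̂ − X = 30.7960 − 24.4 = 6.3960 → 6.396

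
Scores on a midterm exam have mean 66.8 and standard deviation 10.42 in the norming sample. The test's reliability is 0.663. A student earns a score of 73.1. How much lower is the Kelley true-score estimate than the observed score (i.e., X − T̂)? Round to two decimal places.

2.12

T̂ = ρX + (1 − ρ)μ
  = 0.663 × 73.1 + 0.337 × 66.8
  = 48.4653 + 22.5116
  = 70.9769
  ≈ 70.977
X − T̂ = 73.1 − 70.977 = 2.123 → 2.12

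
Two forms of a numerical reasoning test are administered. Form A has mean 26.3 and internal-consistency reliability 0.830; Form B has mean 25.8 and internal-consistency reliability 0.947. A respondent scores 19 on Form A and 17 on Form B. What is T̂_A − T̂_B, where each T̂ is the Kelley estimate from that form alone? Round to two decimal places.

T̂_A = 0.830(19) + 0.170(26.3) = 20.2410
T̂_B = 0.947(17) + 0.053(25.8) = 17.4664
T̂_A − T̂_B = 2.7746

2.77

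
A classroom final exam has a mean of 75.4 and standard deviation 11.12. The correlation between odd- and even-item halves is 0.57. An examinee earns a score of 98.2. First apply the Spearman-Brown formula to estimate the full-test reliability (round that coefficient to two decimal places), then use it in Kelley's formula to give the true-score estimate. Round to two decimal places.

92.04

Spearman-Brown: ρ = 2r/(1 + r) = 2(0.57)/(1 + 0.57) = 1.140/1.57 = 0.7261 → 0.73
Weight the observed score by reliability and the mean by (1 − reliability): T̂ = 0.73·98.2 + 0.27·75.4 = 71.686 + 20.358 = 92.044.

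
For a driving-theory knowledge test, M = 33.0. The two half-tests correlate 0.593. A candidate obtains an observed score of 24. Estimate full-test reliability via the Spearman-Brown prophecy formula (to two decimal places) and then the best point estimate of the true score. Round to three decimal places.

Spearman-Brown: ρ = 2r/(1 + r) = 2(0.593)/(1 + 0.593) = 1.1860/1.593 = 0.7445 → 0.74
T̂ = ρX + (1 − ρ)μ
  = 0.74 × 24 + 0.26 × 33.0
  = 17.76 + 8.580
  = 26.3400
  ≈ 26.340

26.340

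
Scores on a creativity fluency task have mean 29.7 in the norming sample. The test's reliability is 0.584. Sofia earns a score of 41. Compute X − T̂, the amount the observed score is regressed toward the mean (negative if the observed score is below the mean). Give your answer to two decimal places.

Kelley's formula gives T̂ = 0.584·41 + 0.416·29.7 = 23.944 + 12.3552 = 36.2992.
X − T̂ = 41 − 36.299 = 4.701 → 4.70

4.70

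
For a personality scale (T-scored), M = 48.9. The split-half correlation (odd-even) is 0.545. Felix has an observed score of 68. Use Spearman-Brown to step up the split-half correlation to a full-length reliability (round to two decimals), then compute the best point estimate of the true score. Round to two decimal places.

62.46

Spearman-Brown: ρ = 2r/(1 + r) = 2(0.545)/(1 + 0.545) = 1.0900/1.545 = 0.7055 → 0.71
T̂ = 0.71(68) + 0.29(48.9) = 48.28 + 14.181 = 62.461 → 62.46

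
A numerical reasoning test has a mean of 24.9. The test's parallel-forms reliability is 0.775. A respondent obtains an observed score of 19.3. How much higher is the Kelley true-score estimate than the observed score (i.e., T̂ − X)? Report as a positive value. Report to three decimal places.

1.260

T̂ = ρX + (1 − ρ)μ
  = 0.775 × 19.3 + 0.225 × 24.9
  = 14.9575 + 5.6025
  = 20.56000
  ≈ 20.5600
T̂ − X = 20.5600 − 19.3 = 1.2600 → 1.260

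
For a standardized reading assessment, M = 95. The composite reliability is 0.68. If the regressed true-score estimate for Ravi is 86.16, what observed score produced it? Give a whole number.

T̂ = ρX + (1 − ρ)μ  ⇒  X = (T̂ − (1 − ρ)μ) / ρ
X = (86.16 − 0.32 × 95) / 0.68 = (86.16 − 30.40) / 0.68 = 55.76 / 0.68 = 82.00

82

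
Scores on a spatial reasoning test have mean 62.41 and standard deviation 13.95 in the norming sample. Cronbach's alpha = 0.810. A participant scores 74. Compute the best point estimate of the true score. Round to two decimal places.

71.80

T̂ = ρX + (1 − ρ)μ
  = 0.810 × 74 + 0.190 × 62.41
  = 59.940 + 11.85790
  = 71.798
  ≈ 71.80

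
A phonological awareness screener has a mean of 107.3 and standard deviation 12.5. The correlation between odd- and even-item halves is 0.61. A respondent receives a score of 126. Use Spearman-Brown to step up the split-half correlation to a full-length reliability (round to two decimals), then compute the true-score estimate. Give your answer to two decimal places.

121.51

Spearman-Brown: ρ = 2r/(1 + r) = 2(0.61)/(1 + 0.61) = 1.220/1.61 = 0.7578 → 0.76
T̂ = ρX + (1 − ρ)μ
  = 0.76 × 126 + 0.24 × 107.3
  = 95.76 + 25.752
  = 121.512
  ≈ 121.51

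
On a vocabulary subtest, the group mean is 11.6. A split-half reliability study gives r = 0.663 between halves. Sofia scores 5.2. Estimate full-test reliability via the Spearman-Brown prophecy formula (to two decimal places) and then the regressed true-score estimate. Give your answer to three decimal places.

Spearman-Brown: ρ = 2r/(1 + r) = 2(0.663)/(1 + 0.663) = 1.3260/1.663 = 0.7974 → 0.80
T̂ = 0.80(5.2) + 0.20(11.6) = 4.160 + 2.320 = 6.4800 → 6.480

6.480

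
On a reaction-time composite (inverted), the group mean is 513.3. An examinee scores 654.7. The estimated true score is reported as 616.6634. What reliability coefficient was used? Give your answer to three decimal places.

T̂ = ρX + (1 − ρ)μ  ⇒  T̂ − μ = ρ(X − μ)
ρ = (T̂ − μ)/(X − μ) = (616.6634 − 513.3) / (654.7 − 513.3) = 103.3634 / 141.4 = 0.73100

0.731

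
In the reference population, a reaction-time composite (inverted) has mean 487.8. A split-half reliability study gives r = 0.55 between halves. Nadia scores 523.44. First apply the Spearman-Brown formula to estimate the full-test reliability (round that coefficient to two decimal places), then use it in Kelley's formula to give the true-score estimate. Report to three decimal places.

Spearman-Brown: ρ = 2r/(1 + r) = 2(0.55)/(1 + 0.55) = 1.100/1.55 = 0.7097 → 0.71
T̂ = ρX + (1 − ρ)μ
  = 0.71 × 523.44 + 0.29 × 487.8
  = 371.6424 + 141.462
  = 513.1044
  ≈ 513.104

513.104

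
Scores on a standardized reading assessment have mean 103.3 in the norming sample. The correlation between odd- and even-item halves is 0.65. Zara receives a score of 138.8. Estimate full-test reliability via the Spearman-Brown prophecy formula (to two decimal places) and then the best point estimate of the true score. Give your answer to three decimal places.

131.345

Spearman-Brown: ρ = 2r/(1 + r) = 2(0.65)/(1 + 0.65) = 1.300/1.65 = 0.7879 → 0.79
Regress the observed score toward the mean by the unreliability: T̂ = 0.79·138.8 + 0.21·103.3 = 109.652 + 21.693 = 131.3450.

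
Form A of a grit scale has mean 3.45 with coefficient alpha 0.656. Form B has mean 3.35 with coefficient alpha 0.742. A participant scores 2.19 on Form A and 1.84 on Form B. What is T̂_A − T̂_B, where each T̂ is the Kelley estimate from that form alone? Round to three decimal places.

0.394

T̂_A = 0.656(2.19) + 0.344(3.45) = 2.62344
T̂_B = 0.742(1.84) + 0.258(3.35) = 2.22958
T̂_A − T̂_B = 0.39386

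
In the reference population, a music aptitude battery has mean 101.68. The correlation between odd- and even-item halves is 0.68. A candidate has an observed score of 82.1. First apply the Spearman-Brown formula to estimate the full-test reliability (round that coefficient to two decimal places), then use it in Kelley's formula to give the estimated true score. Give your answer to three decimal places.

Spearman-Brown: ρ = 2r/(1 + r) = 2(0.68)/(1 + 0.68) = 1.360/1.68 = 0.8095 → 0.81
Weight the observed score by reliability and the mean by (1 − reliability): T̂ = 0.81·82.1 + 0.19·101.68 = 66.501 + 19.3192 = 85.8202.

85.820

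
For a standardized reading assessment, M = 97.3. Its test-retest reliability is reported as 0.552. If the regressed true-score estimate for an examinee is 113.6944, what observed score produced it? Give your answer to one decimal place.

T̂ = ρX + (1 − ρ)μ  ⇒  X = (T̂ − (1 − ρ)μ) / ρ
X = (113.6944 − 0.448 × 97.3) / 0.552 = (113.6944 − 43.5904) / 0.552 = 70.1040 / 0.552 = 127.000

127.0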